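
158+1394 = 1552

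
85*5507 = 468095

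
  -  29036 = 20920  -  49956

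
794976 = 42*18928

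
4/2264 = 1/566= 0.00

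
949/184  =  949/184= 5.16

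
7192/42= 3596/21=171.24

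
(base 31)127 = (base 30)14A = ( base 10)1030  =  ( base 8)2006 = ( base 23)1LI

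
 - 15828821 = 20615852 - 36444673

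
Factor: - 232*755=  - 2^3*5^1  *  29^1 * 151^1 = - 175160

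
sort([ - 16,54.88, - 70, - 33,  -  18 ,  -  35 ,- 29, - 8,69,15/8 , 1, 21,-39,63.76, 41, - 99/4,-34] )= [ - 70 , - 39,-35, - 34,- 33, - 29, - 99/4, - 18, - 16,-8,  1,15/8, 21,41, 54.88, 63.76, 69]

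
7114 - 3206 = 3908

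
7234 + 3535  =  10769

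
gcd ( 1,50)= 1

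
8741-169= 8572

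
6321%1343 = 949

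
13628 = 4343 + 9285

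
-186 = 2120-2306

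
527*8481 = 4469487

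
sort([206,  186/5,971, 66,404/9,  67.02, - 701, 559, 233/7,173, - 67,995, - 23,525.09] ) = [ - 701,-67, - 23,233/7 , 186/5, 404/9,66, 67.02, 173,206,525.09,559,971,  995]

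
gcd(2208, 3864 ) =552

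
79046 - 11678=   67368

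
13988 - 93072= -79084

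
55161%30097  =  25064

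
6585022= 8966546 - 2381524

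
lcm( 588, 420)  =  2940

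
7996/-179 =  - 45 + 59/179 = -44.67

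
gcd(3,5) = 1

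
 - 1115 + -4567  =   - 5682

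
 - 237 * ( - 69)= 16353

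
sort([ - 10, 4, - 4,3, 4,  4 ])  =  [  -  10, - 4,3, 4, 4, 4]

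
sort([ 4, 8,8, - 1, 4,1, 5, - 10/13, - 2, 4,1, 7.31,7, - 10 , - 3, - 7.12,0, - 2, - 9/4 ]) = [- 10, - 7.12,  -  3,-9/4, - 2, - 2,  -  1, - 10/13 , 0, 1, 1,4, 4,  4, 5,7, 7.31, 8, 8]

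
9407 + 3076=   12483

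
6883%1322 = 273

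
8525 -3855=4670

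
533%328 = 205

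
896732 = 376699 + 520033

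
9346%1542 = 94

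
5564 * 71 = 395044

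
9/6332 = 9/6332 = 0.00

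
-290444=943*( - 308) 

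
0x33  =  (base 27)1o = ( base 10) 51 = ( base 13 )3c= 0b110011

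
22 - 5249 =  - 5227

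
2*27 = 54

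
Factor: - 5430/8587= - 2^1*3^1* 5^1 * 31^( - 1)* 181^1*277^(-1)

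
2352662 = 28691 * 82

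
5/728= 5/728 =0.01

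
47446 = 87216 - 39770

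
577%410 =167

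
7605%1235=195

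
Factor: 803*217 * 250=43562750 = 2^1*5^3*7^1*11^1 * 31^1  *  73^1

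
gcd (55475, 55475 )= 55475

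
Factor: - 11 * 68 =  - 748 = - 2^2 * 11^1* 17^1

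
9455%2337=107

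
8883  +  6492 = 15375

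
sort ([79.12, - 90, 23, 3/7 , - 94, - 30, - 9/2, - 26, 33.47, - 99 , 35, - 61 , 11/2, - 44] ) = [-99, - 94,- 90, - 61, - 44,-30,  -  26, - 9/2 , 3/7,  11/2,  23, 33.47, 35, 79.12]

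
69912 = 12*5826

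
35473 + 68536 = 104009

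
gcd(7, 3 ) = 1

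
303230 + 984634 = 1287864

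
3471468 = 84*41327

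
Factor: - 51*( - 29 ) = 3^1*17^1*29^1= 1479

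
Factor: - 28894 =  - 2^1*14447^1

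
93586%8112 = 4354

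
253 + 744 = 997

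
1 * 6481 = 6481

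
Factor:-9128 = -2^3*7^1*163^1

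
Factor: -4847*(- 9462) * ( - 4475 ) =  - 2^1*3^1 * 5^2*19^1 * 37^1 * 83^1 *131^1 * 179^1 = - 205233855150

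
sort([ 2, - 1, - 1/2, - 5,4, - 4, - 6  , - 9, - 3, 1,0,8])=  [ - 9 , - 6, - 5, - 4,-3, - 1, - 1/2, 0, 1, 2, 4,8 ] 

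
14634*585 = 8560890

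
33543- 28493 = 5050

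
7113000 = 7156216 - 43216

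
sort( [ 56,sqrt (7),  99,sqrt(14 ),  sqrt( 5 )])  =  [ sqrt ( 5),sqrt( 7),  sqrt(14), 56 , 99]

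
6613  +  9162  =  15775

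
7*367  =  2569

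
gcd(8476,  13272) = 4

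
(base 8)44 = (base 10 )36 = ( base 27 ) 19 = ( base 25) 1b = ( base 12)30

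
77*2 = 154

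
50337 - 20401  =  29936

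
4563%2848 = 1715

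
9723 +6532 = 16255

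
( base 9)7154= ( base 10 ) 5233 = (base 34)4HV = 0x1471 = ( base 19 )e98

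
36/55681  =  36/55681  =  0.00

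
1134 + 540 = 1674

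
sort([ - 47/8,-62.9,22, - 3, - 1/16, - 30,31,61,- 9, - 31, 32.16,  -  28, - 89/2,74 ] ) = [ -62.9, -89/2, - 31 , - 30, - 28, - 9, - 47/8,-3, - 1/16,22, 31, 32.16,61, 74] 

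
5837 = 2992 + 2845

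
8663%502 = 129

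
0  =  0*1276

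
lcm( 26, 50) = 650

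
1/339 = 1/339 = 0.00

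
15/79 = 15/79  =  0.19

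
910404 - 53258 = 857146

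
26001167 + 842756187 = 868757354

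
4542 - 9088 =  - 4546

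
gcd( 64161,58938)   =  3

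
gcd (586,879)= 293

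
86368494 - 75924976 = 10443518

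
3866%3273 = 593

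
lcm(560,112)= 560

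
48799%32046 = 16753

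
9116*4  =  36464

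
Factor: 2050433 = 7^1*11^1 * 31^1*859^1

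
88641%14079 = 4167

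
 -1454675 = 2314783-3769458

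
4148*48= 199104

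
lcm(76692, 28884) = 2224068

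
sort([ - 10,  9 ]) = [ - 10 , 9 ] 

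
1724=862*2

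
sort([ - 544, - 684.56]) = [ - 684.56, - 544 ] 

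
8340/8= 1042+1/2 = 1042.50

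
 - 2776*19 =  - 52744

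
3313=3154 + 159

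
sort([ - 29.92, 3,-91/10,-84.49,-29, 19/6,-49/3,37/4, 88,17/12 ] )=[ - 84.49,-29.92,-29, - 49/3, - 91/10, 17/12,3, 19/6, 37/4,88]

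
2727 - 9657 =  -6930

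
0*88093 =0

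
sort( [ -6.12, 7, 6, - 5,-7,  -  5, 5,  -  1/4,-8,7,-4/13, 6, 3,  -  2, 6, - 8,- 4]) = [ - 8, - 8,-7, -6.12,-5,- 5,-4,-2,  -  4/13,  -  1/4, 3, 5, 6 , 6, 6,7,  7]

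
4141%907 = 513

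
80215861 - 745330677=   -  665114816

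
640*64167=41066880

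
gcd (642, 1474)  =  2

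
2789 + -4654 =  - 1865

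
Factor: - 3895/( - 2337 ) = 3^( - 1 )*5^1=5/3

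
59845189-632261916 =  - 572416727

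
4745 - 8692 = -3947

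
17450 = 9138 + 8312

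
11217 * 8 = 89736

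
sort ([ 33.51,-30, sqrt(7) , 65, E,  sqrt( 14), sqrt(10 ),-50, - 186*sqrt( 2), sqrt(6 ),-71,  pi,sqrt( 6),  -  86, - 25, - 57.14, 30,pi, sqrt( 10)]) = [ - 186*sqrt(2), - 86, - 71,  -  57.14 ,- 50, - 30, - 25, sqrt(6)  ,  sqrt( 6 ), sqrt(7),  E, pi,pi,  sqrt( 10),sqrt (10),  sqrt(14), 30, 33.51, 65]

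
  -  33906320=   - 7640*4438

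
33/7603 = 33/7603= 0.00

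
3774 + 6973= 10747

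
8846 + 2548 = 11394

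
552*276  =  152352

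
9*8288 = 74592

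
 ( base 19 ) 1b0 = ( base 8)1072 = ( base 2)1000111010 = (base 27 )L3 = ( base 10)570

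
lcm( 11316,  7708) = 531852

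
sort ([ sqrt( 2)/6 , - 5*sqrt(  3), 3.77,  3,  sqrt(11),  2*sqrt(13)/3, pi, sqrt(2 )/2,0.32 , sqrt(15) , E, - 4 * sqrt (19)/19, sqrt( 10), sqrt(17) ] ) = [  -  5*sqrt ( 3), - 4 *sqrt(19)/19,sqrt( 2 )/6,0.32,sqrt( 2) /2,  2*sqrt(13)/3,  E, 3, pi,sqrt(10 ), sqrt ( 11 ), 3.77,sqrt( 15), sqrt( 17)] 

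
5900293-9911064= - 4010771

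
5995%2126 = 1743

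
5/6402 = 5/6402= 0.00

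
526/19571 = 526/19571 = 0.03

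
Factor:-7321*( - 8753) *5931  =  380062708803 = 3^2 * 659^1 *7321^1*8753^1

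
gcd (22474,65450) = 34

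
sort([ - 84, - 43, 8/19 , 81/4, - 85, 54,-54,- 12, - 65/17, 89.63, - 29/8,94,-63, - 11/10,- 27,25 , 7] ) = [ - 85,-84, - 63 , - 54, - 43, - 27, - 12,-65/17,- 29/8, - 11/10, 8/19,  7, 81/4,25, 54,89.63,94 ] 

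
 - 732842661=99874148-832716809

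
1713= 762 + 951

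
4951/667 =4951/667 = 7.42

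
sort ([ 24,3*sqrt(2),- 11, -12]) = [ - 12,-11, 3*sqrt( 2) , 24]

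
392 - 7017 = -6625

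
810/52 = 15 + 15/26 = 15.58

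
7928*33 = 261624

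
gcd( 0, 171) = 171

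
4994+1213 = 6207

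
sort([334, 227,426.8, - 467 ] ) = [  -  467,227, 334,426.8 ]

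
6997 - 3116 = 3881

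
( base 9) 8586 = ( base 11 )4821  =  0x18AB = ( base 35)55f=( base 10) 6315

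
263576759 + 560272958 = 823849717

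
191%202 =191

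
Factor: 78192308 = 2^2 *83^1*235519^1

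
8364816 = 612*13668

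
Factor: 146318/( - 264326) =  - 491^1 * 887^( - 1 )=- 491/887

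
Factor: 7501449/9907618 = 2^ ( - 1 )*3^1*7^(  -  1)*23^( - 1)*29^ ( - 1)*107^1*1061^( - 1)*23369^1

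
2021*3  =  6063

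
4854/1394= 2427/697 = 3.48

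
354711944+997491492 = 1352203436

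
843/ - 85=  - 10+7/85=- 9.92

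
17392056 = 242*71868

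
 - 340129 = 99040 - 439169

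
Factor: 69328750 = 2^1*5^4*37^1* 1499^1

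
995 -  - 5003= 5998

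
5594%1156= 970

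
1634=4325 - 2691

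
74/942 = 37/471 = 0.08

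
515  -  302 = 213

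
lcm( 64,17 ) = 1088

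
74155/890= 83 + 57/178 = 83.32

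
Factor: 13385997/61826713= 3^2*13^( - 1)*67^1*79^1*199^( - 1 )*281^1 * 23899^ ( - 1) 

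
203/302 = 203/302 = 0.67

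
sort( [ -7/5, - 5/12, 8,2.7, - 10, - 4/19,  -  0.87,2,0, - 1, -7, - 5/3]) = [ - 10, - 7, - 5/3, - 7/5, - 1, -0.87 , - 5/12 , - 4/19, 0, 2, 2.7, 8]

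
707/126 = 5 + 11/18 = 5.61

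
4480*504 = 2257920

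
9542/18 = 4771/9 =530.11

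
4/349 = 4/349 = 0.01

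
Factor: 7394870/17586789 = 2^1* 3^ ( - 1) * 5^1*7^1*11^ (  -  1)*17^( - 1)*23^( - 1)*29^( - 1)*47^( - 1)*149^1*709^1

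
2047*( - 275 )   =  -562925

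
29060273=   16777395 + 12282878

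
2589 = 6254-3665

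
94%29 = 7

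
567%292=275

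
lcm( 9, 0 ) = 0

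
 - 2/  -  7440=1/3720 = 0.00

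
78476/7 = 11210+6/7 = 11210.86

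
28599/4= 7149+3/4 = 7149.75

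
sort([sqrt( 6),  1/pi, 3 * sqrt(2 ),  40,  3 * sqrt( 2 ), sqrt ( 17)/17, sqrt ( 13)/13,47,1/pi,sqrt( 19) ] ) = [ sqrt(17)/17,sqrt ( 13 ) /13,1/pi,1/pi,sqrt( 6),3*sqrt(2 ),3*sqrt( 2),sqrt(19),40, 47]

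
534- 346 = 188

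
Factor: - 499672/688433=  - 2^3*62459^1*688433^( - 1 )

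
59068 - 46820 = 12248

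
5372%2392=588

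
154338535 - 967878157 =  - 813539622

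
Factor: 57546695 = 5^1*31^1*139^1*2671^1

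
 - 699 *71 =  - 49629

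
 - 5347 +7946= 2599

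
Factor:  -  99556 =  - 2^2 * 24889^1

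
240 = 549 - 309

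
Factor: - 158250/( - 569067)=2^1 *5^3*29^( - 1 )*31^ ( - 1) = 250/899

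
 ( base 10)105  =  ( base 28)3L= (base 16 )69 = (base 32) 39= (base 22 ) 4H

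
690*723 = 498870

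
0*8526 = 0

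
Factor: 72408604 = 2^2*18102151^1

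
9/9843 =3/3281 = 0.00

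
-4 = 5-9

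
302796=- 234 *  ( -1294 )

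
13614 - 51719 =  - 38105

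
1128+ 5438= 6566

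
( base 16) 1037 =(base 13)1b74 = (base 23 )7jb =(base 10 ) 4151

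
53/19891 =53/19891= 0.00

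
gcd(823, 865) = 1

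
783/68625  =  87/7625=0.01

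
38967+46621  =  85588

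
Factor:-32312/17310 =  - 28/15 = - 2^2 *3^( - 1 )*5^( - 1) * 7^1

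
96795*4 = 387180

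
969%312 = 33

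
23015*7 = 161105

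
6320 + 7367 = 13687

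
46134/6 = 7689 = 7689.00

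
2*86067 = 172134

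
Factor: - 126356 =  - 2^2  *  31^1*1019^1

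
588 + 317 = 905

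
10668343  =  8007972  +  2660371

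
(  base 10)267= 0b100001011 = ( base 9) 326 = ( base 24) b3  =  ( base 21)CF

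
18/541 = 18/541= 0.03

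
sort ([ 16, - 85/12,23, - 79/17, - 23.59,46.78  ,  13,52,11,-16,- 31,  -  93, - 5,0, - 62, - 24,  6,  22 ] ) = [ - 93,  -  62,-31, - 24, - 23.59, - 16, - 85/12, - 5,  -  79/17,0, 6, 11,  13 , 16, 22,23, 46.78, 52]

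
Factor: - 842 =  - 2^1*421^1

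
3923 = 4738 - 815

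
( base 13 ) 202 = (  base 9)417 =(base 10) 340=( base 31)au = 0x154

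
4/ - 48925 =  - 1+48921/48925= -  0.00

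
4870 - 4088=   782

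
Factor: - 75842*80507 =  - 2^1*7^2*13^1 * 31^1*53^1*2917^1 = - 6105811894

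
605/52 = 11 + 33/52 = 11.63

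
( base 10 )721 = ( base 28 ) PL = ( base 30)O1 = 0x2d1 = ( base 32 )mh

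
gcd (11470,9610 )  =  310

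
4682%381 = 110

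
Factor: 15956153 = 127^1*125639^1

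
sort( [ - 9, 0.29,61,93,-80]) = [ - 80, - 9, 0.29, 61, 93 ]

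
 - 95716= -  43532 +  - 52184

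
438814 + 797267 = 1236081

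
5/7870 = 1/1574 = 0.00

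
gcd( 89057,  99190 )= 1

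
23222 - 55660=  - 32438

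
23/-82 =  - 23/82 = -  0.28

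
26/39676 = 1/1526 = 0.00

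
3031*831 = 2518761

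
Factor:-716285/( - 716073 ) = 3^(-1)* 5^1*143257^1 * 238691^( - 1) 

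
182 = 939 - 757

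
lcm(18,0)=0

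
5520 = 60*92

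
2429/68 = 35 + 49/68= 35.72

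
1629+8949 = 10578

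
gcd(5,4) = 1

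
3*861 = 2583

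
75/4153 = 75/4153 =0.02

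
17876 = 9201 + 8675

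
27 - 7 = 20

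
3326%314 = 186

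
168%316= 168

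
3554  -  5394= -1840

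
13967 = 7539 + 6428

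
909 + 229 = 1138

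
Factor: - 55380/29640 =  - 71/38 = - 2^( - 1 )*19^( - 1 ) * 71^1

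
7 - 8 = - 1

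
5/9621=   5/9621= 0.00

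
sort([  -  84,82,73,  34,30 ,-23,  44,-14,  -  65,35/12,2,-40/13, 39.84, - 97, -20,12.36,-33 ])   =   [- 97,-84,- 65, - 33, - 23, - 20,  -  14, - 40/13,2,35/12,12.36,  30, 34,39.84,44, 73,82] 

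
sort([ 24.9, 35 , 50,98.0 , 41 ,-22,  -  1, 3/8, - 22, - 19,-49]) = [ - 49 , - 22, - 22, - 19 ,-1, 3/8, 24.9, 35, 41 , 50 , 98.0] 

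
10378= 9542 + 836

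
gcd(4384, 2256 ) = 16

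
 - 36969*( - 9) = 332721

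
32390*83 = 2688370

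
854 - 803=51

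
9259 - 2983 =6276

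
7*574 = 4018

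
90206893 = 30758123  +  59448770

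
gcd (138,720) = 6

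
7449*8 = 59592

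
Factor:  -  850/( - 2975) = 2/7=2^1*7^( - 1)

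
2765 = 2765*1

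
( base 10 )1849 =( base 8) 3471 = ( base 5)24344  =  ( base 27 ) 2ed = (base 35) 1ht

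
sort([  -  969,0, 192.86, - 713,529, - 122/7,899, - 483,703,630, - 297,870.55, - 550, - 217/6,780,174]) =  [ - 969, - 713, - 550, - 483,  -  297, - 217/6, - 122/7 , 0,174,192.86,529,630,703,  780,870.55, 899 ] 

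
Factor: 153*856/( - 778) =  - 65484/389 = - 2^2*3^2*17^1*107^1*389^( - 1)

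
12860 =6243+6617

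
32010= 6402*5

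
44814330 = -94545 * ( - 474)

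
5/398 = 5/398 = 0.01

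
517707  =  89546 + 428161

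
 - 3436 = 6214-9650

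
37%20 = 17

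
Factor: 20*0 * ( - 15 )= 0^1 = 0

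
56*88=4928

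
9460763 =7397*1279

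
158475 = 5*31695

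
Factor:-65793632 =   -  2^5 *149^1*13799^1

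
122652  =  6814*18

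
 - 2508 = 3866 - 6374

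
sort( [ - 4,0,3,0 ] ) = [-4,0,0,3]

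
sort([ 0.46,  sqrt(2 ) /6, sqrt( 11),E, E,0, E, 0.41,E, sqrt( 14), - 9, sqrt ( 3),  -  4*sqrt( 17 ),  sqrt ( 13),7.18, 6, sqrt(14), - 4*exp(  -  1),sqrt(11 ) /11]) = [-4*sqrt(17 ) , - 9, - 4*exp( - 1), 0,sqrt(2)/6 , sqrt (11)/11, 0.41,0.46,sqrt(3 ), E, E , E,E, sqrt(11 ),sqrt(13 ), sqrt( 14 ), sqrt( 14 ),  6,  7.18]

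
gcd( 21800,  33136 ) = 872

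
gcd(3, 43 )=1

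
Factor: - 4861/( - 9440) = 2^(-5)*5^( - 1)*59^( - 1) * 4861^1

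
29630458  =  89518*331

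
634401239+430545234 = 1064946473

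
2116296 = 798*2652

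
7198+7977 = 15175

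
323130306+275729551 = 598859857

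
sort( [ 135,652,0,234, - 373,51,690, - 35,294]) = [ - 373, - 35,  0,51,  135,234 , 294,652, 690 ] 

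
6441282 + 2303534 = 8744816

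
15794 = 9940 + 5854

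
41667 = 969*43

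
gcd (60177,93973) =1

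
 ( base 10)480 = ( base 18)18C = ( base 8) 740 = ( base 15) 220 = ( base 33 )ei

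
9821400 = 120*81845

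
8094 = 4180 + 3914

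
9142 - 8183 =959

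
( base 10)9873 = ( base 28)cgh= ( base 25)FJN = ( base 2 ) 10011010010001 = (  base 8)23221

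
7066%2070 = 856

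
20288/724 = 5072/181= 28.02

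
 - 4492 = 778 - 5270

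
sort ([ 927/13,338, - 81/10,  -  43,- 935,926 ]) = [ - 935,-43, - 81/10,927/13,338,926 ]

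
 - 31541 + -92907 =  - 124448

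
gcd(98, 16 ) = 2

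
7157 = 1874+5283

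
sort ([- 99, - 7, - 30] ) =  [-99, - 30,-7 ]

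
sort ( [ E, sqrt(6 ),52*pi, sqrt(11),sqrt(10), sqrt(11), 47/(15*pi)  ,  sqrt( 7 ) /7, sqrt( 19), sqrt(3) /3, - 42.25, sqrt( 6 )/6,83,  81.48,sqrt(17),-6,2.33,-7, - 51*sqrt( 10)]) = [ -51*sqrt(10 ),  -  42.25, - 7,-6, sqrt(7 ) /7, sqrt(6 )/6,sqrt(3) /3, 47/ (15*pi), 2.33, sqrt(6 ), E, sqrt( 10 ),sqrt(11 ),sqrt( 11),sqrt(17),sqrt( 19 ),81.48, 83, 52 * pi]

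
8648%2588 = 884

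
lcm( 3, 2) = 6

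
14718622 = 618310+14100312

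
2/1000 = 1/500  =  0.00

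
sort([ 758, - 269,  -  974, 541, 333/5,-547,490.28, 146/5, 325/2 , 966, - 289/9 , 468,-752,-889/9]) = [  -  974,-752,- 547,-269, - 889/9, - 289/9,146/5,333/5,325/2, 468, 490.28,541, 758 , 966]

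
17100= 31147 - 14047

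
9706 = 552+9154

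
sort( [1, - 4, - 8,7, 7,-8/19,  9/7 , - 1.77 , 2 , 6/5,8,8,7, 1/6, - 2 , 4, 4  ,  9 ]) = [ - 8, - 4, - 2 ,- 1.77, -8/19,1/6,1, 6/5, 9/7,2, 4,4, 7,  7, 7, 8, 8,9] 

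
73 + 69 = 142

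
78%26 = 0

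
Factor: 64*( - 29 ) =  - 2^6  *29^1=-1856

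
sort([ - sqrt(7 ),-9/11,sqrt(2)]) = [ - sqrt( 7), - 9/11, sqrt( 2) ] 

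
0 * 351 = 0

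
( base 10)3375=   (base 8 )6457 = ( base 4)310233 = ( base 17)bb9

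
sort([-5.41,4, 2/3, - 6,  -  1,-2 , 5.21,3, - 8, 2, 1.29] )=[ - 8, - 6, - 5.41, - 2, - 1,2/3, 1.29, 2, 3, 4, 5.21] 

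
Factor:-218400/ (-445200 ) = 26/53  =  2^1 * 13^1*53^( - 1)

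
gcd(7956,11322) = 306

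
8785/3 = 2928+1/3 = 2928.33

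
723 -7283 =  - 6560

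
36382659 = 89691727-53309068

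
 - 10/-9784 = 5/4892 = 0.00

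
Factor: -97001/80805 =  - 3^( - 1)*5^ (-1)*5387^(-1)*97001^1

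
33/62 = 33/62  =  0.53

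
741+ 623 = 1364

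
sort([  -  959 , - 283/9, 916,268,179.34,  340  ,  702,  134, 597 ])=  [ - 959,-283/9, 134, 179.34,268, 340,597,702, 916]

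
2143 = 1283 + 860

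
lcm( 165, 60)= 660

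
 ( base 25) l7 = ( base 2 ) 1000010100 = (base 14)2A0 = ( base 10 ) 532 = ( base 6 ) 2244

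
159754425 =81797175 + 77957250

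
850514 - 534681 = 315833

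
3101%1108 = 885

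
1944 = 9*216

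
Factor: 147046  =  2^1 *73523^1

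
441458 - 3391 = 438067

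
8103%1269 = 489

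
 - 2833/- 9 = 314 + 7/9 = 314.78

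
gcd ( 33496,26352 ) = 8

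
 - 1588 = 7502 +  - 9090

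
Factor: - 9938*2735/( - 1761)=2^1* 3^( - 1) * 5^1*547^1*587^( - 1)*4969^1= 27180430/1761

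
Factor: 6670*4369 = 2^1 * 5^1*17^1*23^1*29^1*257^1  =  29141230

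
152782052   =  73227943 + 79554109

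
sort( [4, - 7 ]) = [-7, 4] 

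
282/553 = 282/553 =0.51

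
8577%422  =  137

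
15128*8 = 121024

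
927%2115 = 927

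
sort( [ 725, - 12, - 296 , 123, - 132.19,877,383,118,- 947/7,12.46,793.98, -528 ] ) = [ - 528 , - 296,  -  947/7, - 132.19,-12,12.46, 118, 123,383,725 , 793.98, 877 ] 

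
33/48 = 11/16 = 0.69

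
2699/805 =2699/805 = 3.35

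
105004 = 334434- 229430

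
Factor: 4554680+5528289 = 13^1*775613^1 = 10082969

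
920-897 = 23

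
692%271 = 150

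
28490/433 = 28490/433 = 65.80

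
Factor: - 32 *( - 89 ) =2848 = 2^5 * 89^1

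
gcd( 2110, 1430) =10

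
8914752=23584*378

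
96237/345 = 278 + 109/115 = 278.95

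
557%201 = 155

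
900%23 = 3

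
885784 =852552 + 33232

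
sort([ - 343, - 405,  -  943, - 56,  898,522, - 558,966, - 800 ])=[ - 943, - 800, - 558, - 405, - 343, - 56,522 , 898 , 966]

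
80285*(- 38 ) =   -  3050830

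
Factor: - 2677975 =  - 5^2*107119^1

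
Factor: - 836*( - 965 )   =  2^2*5^1*11^1*19^1*193^1  =  806740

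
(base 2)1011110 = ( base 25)3J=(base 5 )334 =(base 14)6A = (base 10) 94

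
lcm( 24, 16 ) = 48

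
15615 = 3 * 5205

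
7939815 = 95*83577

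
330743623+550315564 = 881059187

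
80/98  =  40/49 = 0.82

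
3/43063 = 3/43063  =  0.00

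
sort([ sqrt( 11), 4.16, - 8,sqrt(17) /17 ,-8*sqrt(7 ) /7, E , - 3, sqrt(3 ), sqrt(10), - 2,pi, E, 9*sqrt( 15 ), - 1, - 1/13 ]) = [-8 ,-8*sqrt(7) /7, - 3,  -  2,-1, - 1/13,sqrt(17)/17, sqrt( 3 ),  E, E  ,  pi,sqrt( 10 ), sqrt( 11 ),4.16, 9 * sqrt( 15 )] 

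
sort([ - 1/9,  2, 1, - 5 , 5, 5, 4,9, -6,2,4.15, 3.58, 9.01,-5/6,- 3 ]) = [ - 6, - 5, - 3, - 5/6, - 1/9,1, 2, 2, 3.58 , 4, 4.15, 5,5,9, 9.01]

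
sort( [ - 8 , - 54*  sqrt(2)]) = [ - 54*sqrt ( 2 ), - 8]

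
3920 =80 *49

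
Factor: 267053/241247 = 683/617 =617^(-1)*683^1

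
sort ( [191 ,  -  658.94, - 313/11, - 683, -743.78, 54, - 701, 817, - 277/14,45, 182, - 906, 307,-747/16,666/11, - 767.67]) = [ - 906,-767.67, - 743.78,-701,-683,-658.94,-747/16,-313/11,-277/14, 45,54, 666/11, 182,191 , 307,817]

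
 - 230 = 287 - 517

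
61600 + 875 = 62475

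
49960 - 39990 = 9970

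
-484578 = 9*( - 53842 )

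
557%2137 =557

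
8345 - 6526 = 1819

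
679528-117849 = 561679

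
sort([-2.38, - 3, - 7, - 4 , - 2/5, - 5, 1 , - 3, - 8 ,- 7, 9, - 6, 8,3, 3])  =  [- 8, - 7, - 7, - 6,-5, - 4, - 3, - 3 , - 2.38, - 2/5, 1, 3 , 3,  8, 9]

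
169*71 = 11999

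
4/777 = 4/777 = 0.01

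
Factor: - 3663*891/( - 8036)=3263733/8036=2^( - 2 ) * 3^6  *7^( - 2)*11^2 * 37^1*41^( - 1 ) 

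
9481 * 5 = 47405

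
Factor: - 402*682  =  -2^2* 3^1*11^1*31^1* 67^1= -274164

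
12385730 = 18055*686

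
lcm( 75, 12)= 300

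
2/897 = 2/897 =0.00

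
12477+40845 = 53322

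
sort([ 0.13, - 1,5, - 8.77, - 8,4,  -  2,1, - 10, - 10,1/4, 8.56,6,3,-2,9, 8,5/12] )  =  [-10, - 10,- 8.77 ,  -  8, - 2, - 2,- 1,0.13,1/4,5/12 , 1,3,4,5 , 6,  8,8.56,9 ] 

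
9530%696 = 482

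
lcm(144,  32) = 288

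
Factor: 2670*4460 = 11908200 = 2^3*3^1*5^2*89^1*223^1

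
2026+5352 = 7378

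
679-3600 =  - 2921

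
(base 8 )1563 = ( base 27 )15J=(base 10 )883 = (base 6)4031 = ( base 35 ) p8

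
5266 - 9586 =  - 4320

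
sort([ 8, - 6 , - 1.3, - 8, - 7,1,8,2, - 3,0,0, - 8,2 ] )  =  [ - 8, - 8,-7,- 6, - 3, - 1.3,0, 0 , 1,  2,2,8,8]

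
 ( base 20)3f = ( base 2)1001011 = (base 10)75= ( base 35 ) 25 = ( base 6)203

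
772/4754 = 386/2377=0.16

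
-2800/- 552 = 350/69 = 5.07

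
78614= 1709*46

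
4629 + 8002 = 12631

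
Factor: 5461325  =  5^2*218453^1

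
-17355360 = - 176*98610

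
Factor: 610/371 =2^1*5^1*7^( - 1 )*53^( - 1)*61^1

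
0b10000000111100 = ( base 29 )9ng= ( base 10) 8252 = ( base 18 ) 1788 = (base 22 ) H12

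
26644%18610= 8034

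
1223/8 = 1223/8 = 152.88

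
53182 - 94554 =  - 41372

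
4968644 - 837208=4131436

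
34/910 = 17/455  =  0.04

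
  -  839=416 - 1255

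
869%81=59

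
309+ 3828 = 4137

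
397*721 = 286237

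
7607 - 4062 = 3545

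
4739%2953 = 1786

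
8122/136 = 59 + 49/68 = 59.72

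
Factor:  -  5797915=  - 5^1*1159583^1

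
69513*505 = 35104065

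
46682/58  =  804 +25/29 = 804.86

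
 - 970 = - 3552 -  - 2582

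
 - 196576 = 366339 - 562915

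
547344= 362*1512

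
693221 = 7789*89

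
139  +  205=344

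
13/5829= 13/5829 = 0.00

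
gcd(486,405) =81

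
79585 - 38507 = 41078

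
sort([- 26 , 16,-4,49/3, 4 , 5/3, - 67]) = [ - 67,-26, - 4,5/3,  4,16,49/3]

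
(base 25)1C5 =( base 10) 930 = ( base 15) 420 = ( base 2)1110100010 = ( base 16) 3A2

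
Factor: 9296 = 2^4*7^1*83^1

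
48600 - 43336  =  5264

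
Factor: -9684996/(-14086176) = 807083/1173848 = 2^ ( - 3)*13^( -1 )  *11287^(  -  1)*807083^1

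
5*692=3460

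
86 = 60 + 26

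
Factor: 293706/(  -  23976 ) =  - 2^( - 2)*7^2 = - 49/4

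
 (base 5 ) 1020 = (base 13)A5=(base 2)10000111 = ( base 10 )135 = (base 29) 4J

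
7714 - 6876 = 838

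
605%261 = 83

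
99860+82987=182847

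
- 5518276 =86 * (  -  64166)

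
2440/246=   9+113/123=9.92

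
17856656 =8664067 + 9192589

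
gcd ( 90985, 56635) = 5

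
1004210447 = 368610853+635599594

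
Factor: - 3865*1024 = - 3957760 = -2^10*5^1*773^1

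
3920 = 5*784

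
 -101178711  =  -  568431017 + 467252306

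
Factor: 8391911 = 11^1*762901^1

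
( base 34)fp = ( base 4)20113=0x217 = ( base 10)535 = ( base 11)447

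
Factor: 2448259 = 11^1*131^1*1699^1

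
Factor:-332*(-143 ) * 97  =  4605172 = 2^2*11^1*13^1*83^1 * 97^1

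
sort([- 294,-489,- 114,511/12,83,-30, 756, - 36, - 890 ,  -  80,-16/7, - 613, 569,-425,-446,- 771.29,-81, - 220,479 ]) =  [ - 890,-771.29,- 613, - 489, - 446,-425, - 294, - 220, - 114,-81, - 80, - 36,-30,  -  16/7, 511/12,83,479,569,756] 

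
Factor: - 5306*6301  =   - 2^1*7^1  *379^1*6301^1 = - 33433106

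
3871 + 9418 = 13289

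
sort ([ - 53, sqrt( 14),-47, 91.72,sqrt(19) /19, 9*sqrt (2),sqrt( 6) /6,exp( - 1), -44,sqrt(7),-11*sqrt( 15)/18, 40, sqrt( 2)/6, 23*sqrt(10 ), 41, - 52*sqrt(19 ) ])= [ -52*sqrt(19 ), - 53,  -  47, - 44 , - 11*sqrt(15)/18, sqrt( 19 ) /19, sqrt (2)/6, exp( - 1), sqrt( 6)/6, sqrt( 7 ), sqrt(14),9*sqrt( 2),40,41,23*sqrt(10) , 91.72 ]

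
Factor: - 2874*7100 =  - 2^3  *3^1*5^2  *71^1  *  479^1 = -20405400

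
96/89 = 96/89 = 1.08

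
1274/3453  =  1274/3453=0.37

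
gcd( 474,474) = 474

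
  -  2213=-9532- -7319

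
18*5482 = 98676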